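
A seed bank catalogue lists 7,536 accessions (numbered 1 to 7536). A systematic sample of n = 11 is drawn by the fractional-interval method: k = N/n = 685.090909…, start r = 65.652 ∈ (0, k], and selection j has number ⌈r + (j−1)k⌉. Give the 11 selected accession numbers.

66, 751, 1436, 2121, 2807, 3492, 4177, 4862, 5547, 6232, 6917

j=1: r + 0k = 65.652 → ⌈·⌉ = 66
j=2: r + 1k = 750.742909… → ⌈·⌉ = 751
j=3: r + 2k = 1435.833818… → ⌈·⌉ = 1436
j=4: r + 3k = 2120.924727… → ⌈·⌉ = 2121
j=5: r + 4k = 2806.015636… → ⌈·⌉ = 2807
j=6: r + 5k = 3491.106545… → ⌈·⌉ = 3492
j=7: r + 6k = 4176.197454… → ⌈·⌉ = 4177
j=8: r + 7k = 4861.288363… → ⌈·⌉ = 4862
j=9: r + 8k = 5546.379272… → ⌈·⌉ = 5547
j=10: r + 9k = 6231.470181… → ⌈·⌉ = 6232
j=11: r + 10k = 6916.561090… → ⌈·⌉ = 6917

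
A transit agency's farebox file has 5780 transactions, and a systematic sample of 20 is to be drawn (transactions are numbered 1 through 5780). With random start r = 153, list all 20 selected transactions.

153, 442, 731, 1020, 1309, 1598, 1887, 2176, 2465, 2754, 3043, 3332, 3621, 3910, 4199, 4488, 4777, 5066, 5355, 5644

k = N/n = 5780/20 = 289
transaction 1: 153
transaction 2: 153 + 289 = 442
transaction 3: 442 + 289 = 731
transaction 4: 731 + 289 = 1020
transaction 5: 1020 + 289 = 1309
transaction 6: 1309 + 289 = 1598
transaction 7: 1598 + 289 = 1887
transaction 8: 1887 + 289 = 2176
transaction 9: 2176 + 289 = 2465
transaction 10: 2465 + 289 = 2754
transaction 11: 2754 + 289 = 3043
transaction 12: 3043 + 289 = 3332
transaction 13: 3332 + 289 = 3621
transaction 14: 3621 + 289 = 3910
transaction 15: 3910 + 289 = 4199
transaction 16: 4199 + 289 = 4488
transaction 17: 4488 + 289 = 4777
transaction 18: 4777 + 289 = 5066
transaction 19: 5066 + 289 = 5355
transaction 20: 5355 + 289 = 5644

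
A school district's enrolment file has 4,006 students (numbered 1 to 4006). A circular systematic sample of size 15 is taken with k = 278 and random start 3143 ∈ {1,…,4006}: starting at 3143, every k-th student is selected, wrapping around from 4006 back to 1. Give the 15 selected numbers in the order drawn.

Selection 1: 3143
Selection 2: 3143 + 278 = 3421
Selection 3: 3421 + 278 = 3699
Selection 4: 3699 + 278 = 3977
Selection 5: 3977 + 278 = 4255 → 4255 − 4006 = 249
Selection 6: 249 + 278 = 527
Selection 7: 527 + 278 = 805
Selection 8: 805 + 278 = 1083
Selection 9: 1083 + 278 = 1361
Selection 10: 1361 + 278 = 1639
Selection 11: 1639 + 278 = 1917
Selection 12: 1917 + 278 = 2195
Selection 13: 2195 + 278 = 2473
Selection 14: 2473 + 278 = 2751
Selection 15: 2751 + 278 = 3029

3143, 3421, 3699, 3977, 249, 527, 805, 1083, 1361, 1639, 1917, 2195, 2473, 2751, 3029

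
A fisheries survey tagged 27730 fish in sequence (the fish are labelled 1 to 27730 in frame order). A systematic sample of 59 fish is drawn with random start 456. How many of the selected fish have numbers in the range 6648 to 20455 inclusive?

k = 27730/59 = 470
First selection ≥ 6648: 456 + ⌈(6648−456)/470⌉·470 = 456 + 14×470 = 7036
Last selection ≤ 20455: 456 + ⌊(20455−456)/470⌋·470 = 456 + 42×470 = 20196
Count = 42 − 14 + 1 = 29

29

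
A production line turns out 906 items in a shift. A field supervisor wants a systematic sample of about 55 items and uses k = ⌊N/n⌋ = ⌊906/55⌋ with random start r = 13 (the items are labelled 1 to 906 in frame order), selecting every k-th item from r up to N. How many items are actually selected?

56

k = ⌊906/55⌋ = 16
Achieved size = ⌊(906 − 13)/16⌋ + 1 = ⌊893/16⌋ + 1 = 55 + 1 = 56
(last selection: 13 + 55×16 = 893 ≤ 906; next would be 909 > 906)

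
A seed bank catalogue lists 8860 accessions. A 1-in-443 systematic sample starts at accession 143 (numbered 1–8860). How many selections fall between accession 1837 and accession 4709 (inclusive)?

k = 443
First selection ≥ 1837: 143 + ⌈(1837−143)/443⌉·443 = 143 + 4×443 = 1915
Last selection ≤ 4709: 143 + ⌊(4709−143)/443⌋·443 = 143 + 10×443 = 4573
Count = 10 − 4 + 1 = 7

7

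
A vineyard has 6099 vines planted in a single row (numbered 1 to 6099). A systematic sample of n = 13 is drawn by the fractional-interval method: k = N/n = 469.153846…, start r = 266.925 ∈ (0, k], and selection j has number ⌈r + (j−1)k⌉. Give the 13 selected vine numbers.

j=1: r + 0k = 266.925 → ⌈·⌉ = 267
j=2: r + 1k = 736.078846… → ⌈·⌉ = 737
j=3: r + 2k = 1205.232692… → ⌈·⌉ = 1206
j=4: r + 3k = 1674.386538… → ⌈·⌉ = 1675
j=5: r + 4k = 2143.540384… → ⌈·⌉ = 2144
j=6: r + 5k = 2612.694230… → ⌈·⌉ = 2613
j=7: r + 6k = 3081.848076… → ⌈·⌉ = 3082
j=8: r + 7k = 3551.001923… → ⌈·⌉ = 3552
j=9: r + 8k = 4020.155769… → ⌈·⌉ = 4021
j=10: r + 9k = 4489.309615… → ⌈·⌉ = 4490
j=11: r + 10k = 4958.463461… → ⌈·⌉ = 4959
j=12: r + 11k = 5427.617307… → ⌈·⌉ = 5428
j=13: r + 12k = 5896.771153… → ⌈·⌉ = 5897

267, 737, 1206, 1675, 2144, 2613, 3082, 3552, 4021, 4490, 4959, 5428, 5897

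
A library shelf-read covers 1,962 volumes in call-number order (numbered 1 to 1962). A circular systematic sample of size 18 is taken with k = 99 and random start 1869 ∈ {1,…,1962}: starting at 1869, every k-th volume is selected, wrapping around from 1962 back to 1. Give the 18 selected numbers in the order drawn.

1869, 6, 105, 204, 303, 402, 501, 600, 699, 798, 897, 996, 1095, 1194, 1293, 1392, 1491, 1590

Selection 1: 1869
Selection 2: 1869 + 99 = 1968 → 1968 − 1962 = 6
Selection 3: 6 + 99 = 105
Selection 4: 105 + 99 = 204
Selection 5: 204 + 99 = 303
Selection 6: 303 + 99 = 402
Selection 7: 402 + 99 = 501
Selection 8: 501 + 99 = 600
Selection 9: 600 + 99 = 699
Selection 10: 699 + 99 = 798
Selection 11: 798 + 99 = 897
Selection 12: 897 + 99 = 996
Selection 13: 996 + 99 = 1095
Selection 14: 1095 + 99 = 1194
Selection 15: 1194 + 99 = 1293
Selection 16: 1293 + 99 = 1392
Selection 17: 1392 + 99 = 1491
Selection 18: 1491 + 99 = 1590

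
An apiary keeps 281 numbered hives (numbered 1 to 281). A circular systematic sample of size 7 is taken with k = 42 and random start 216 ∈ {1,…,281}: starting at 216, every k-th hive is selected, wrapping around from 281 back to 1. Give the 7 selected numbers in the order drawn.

216, 258, 19, 61, 103, 145, 187

Selection 1: 216
Selection 2: 216 + 42 = 258
Selection 3: 258 + 42 = 300 → 300 − 281 = 19
Selection 4: 19 + 42 = 61
Selection 5: 61 + 42 = 103
Selection 6: 103 + 42 = 145
Selection 7: 145 + 42 = 187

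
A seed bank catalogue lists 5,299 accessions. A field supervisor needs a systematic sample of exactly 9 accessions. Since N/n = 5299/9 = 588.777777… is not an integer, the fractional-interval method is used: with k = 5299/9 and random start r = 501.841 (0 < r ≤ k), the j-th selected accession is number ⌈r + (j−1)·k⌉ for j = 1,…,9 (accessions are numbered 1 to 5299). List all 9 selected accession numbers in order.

502, 1091, 1680, 2269, 2857, 3446, 4035, 4624, 5213

j=1: r + 0k = 501.841 → ⌈·⌉ = 502
j=2: r + 1k = 1090.618777… → ⌈·⌉ = 1091
j=3: r + 2k = 1679.396555… → ⌈·⌉ = 1680
j=4: r + 3k = 2268.174333… → ⌈·⌉ = 2269
j=5: r + 4k = 2856.952111… → ⌈·⌉ = 2857
j=6: r + 5k = 3445.729888… → ⌈·⌉ = 3446
j=7: r + 6k = 4034.507666… → ⌈·⌉ = 4035
j=8: r + 7k = 4623.285444… → ⌈·⌉ = 4624
j=9: r + 8k = 5212.063222… → ⌈·⌉ = 5213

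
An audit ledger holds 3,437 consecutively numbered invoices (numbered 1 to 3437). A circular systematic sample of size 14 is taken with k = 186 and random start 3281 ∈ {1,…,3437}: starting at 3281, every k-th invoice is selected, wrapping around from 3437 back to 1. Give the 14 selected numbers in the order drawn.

3281, 30, 216, 402, 588, 774, 960, 1146, 1332, 1518, 1704, 1890, 2076, 2262

Selection 1: 3281
Selection 2: 3281 + 186 = 3467 → 3467 − 3437 = 30
Selection 3: 30 + 186 = 216
Selection 4: 216 + 186 = 402
Selection 5: 402 + 186 = 588
Selection 6: 588 + 186 = 774
Selection 7: 774 + 186 = 960
Selection 8: 960 + 186 = 1146
Selection 9: 1146 + 186 = 1332
Selection 10: 1332 + 186 = 1518
Selection 11: 1518 + 186 = 1704
Selection 12: 1704 + 186 = 1890
Selection 13: 1890 + 186 = 2076
Selection 14: 2076 + 186 = 2262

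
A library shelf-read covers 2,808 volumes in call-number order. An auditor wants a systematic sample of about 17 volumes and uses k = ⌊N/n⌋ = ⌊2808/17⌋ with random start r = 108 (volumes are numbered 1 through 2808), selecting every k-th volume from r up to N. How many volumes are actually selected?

k = ⌊2808/17⌋ = 165
Achieved size = ⌊(2808 − 108)/165⌋ + 1 = ⌊2700/165⌋ + 1 = 16 + 1 = 17
(last selection: 108 + 16×165 = 2748 ≤ 2808; next would be 2913 > 2808)

17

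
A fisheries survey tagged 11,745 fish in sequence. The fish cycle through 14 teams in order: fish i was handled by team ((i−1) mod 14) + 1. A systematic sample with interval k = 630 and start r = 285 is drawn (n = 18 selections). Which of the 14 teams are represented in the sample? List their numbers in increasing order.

5

Consecutive selections differ by k = 630, so their team numbers differ by 630 mod 14 = 0.
gcd(630, 14) = 14, so the sample visits 14/14 = 1 distinct residues mod 14.
Start 285 is team 5; the teams hit are 5.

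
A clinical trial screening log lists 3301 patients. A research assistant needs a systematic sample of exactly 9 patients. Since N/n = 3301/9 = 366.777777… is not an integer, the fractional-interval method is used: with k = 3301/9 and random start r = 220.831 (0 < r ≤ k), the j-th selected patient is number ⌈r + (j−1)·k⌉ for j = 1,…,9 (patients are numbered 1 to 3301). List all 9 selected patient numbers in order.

j=1: r + 0k = 220.831 → ⌈·⌉ = 221
j=2: r + 1k = 587.608777… → ⌈·⌉ = 588
j=3: r + 2k = 954.386555… → ⌈·⌉ = 955
j=4: r + 3k = 1321.164333… → ⌈·⌉ = 1322
j=5: r + 4k = 1687.942111… → ⌈·⌉ = 1688
j=6: r + 5k = 2054.719888… → ⌈·⌉ = 2055
j=7: r + 6k = 2421.497666… → ⌈·⌉ = 2422
j=8: r + 7k = 2788.275444… → ⌈·⌉ = 2789
j=9: r + 8k = 3155.053222… → ⌈·⌉ = 3156

221, 588, 955, 1322, 1688, 2055, 2422, 2789, 3156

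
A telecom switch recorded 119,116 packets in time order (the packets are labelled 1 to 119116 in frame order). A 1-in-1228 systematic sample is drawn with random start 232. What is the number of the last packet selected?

118120

k = 1228
97th selection = r + (97−1)·k = 232 + 96×1228 = 232 + 117888 = 118120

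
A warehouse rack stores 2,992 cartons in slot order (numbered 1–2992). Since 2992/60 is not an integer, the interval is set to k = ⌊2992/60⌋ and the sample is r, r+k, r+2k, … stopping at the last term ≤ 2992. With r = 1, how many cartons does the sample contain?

k = ⌊2992/60⌋ = 49
Achieved size = ⌊(2992 − 1)/49⌋ + 1 = ⌊2991/49⌋ + 1 = 61 + 1 = 62
(last selection: 1 + 61×49 = 2990 ≤ 2992; next would be 3039 > 2992)

62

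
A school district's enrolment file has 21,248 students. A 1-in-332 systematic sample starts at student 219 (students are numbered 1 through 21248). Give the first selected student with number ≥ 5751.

k = 332
Steps past start: ⌈(5751 − 219)/332⌉ = ⌈5532/332⌉ = 17
Selected student: 219 + 17×332 = 5863

5863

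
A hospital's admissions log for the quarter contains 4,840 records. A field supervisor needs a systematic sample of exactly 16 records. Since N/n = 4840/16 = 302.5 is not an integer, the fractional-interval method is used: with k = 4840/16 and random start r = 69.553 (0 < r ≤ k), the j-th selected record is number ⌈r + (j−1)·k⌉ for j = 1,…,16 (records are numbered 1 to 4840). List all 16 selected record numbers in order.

70, 373, 675, 978, 1280, 1583, 1885, 2188, 2490, 2793, 3095, 3398, 3700, 4003, 4305, 4608

j=1: r + 0k = 69.553 → ⌈·⌉ = 70
j=2: r + 1k = 372.053 → ⌈·⌉ = 373
j=3: r + 2k = 674.553 → ⌈·⌉ = 675
j=4: r + 3k = 977.053 → ⌈·⌉ = 978
j=5: r + 4k = 1279.553 → ⌈·⌉ = 1280
j=6: r + 5k = 1582.053 → ⌈·⌉ = 1583
j=7: r + 6k = 1884.553 → ⌈·⌉ = 1885
j=8: r + 7k = 2187.053 → ⌈·⌉ = 2188
j=9: r + 8k = 2489.553 → ⌈·⌉ = 2490
j=10: r + 9k = 2792.053 → ⌈·⌉ = 2793
j=11: r + 10k = 3094.553 → ⌈·⌉ = 3095
j=12: r + 11k = 3397.053 → ⌈·⌉ = 3398
j=13: r + 12k = 3699.553 → ⌈·⌉ = 3700
j=14: r + 13k = 4002.053 → ⌈·⌉ = 4003
j=15: r + 14k = 4304.553 → ⌈·⌉ = 4305
j=16: r + 15k = 4607.053 → ⌈·⌉ = 4608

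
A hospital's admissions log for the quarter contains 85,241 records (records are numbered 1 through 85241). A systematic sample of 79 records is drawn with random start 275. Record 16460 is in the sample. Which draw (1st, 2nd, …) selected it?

k = 85241/79 = 1079
position = (16460 − 275)/1079 + 1 = 16185/1079 + 1 = 15 + 1 = 16

16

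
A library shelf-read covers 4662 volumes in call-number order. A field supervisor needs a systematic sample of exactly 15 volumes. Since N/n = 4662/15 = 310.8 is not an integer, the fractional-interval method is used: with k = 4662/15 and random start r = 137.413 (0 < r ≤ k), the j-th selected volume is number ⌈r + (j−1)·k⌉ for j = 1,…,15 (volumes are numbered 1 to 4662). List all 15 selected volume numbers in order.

j=1: r + 0k = 137.413 → ⌈·⌉ = 138
j=2: r + 1k = 448.213 → ⌈·⌉ = 449
j=3: r + 2k = 759.013 → ⌈·⌉ = 760
j=4: r + 3k = 1069.813 → ⌈·⌉ = 1070
j=5: r + 4k = 1380.613 → ⌈·⌉ = 1381
j=6: r + 5k = 1691.413 → ⌈·⌉ = 1692
j=7: r + 6k = 2002.213 → ⌈·⌉ = 2003
j=8: r + 7k = 2313.013 → ⌈·⌉ = 2314
j=9: r + 8k = 2623.813 → ⌈·⌉ = 2624
j=10: r + 9k = 2934.613 → ⌈·⌉ = 2935
j=11: r + 10k = 3245.413 → ⌈·⌉ = 3246
j=12: r + 11k = 3556.213 → ⌈·⌉ = 3557
j=13: r + 12k = 3867.013 → ⌈·⌉ = 3868
j=14: r + 13k = 4177.813 → ⌈·⌉ = 4178
j=15: r + 14k = 4488.613 → ⌈·⌉ = 4489

138, 449, 760, 1070, 1381, 1692, 2003, 2314, 2624, 2935, 3246, 3557, 3868, 4178, 4489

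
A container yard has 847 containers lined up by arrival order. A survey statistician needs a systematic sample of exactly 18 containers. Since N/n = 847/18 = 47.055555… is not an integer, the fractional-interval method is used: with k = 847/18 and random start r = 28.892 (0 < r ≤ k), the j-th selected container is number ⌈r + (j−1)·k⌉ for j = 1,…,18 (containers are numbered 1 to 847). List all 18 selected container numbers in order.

29, 76, 124, 171, 218, 265, 312, 359, 406, 453, 500, 547, 594, 641, 688, 735, 782, 829

j=1: r + 0k = 28.892 → ⌈·⌉ = 29
j=2: r + 1k = 75.947555… → ⌈·⌉ = 76
j=3: r + 2k = 123.003111… → ⌈·⌉ = 124
j=4: r + 3k = 170.058666… → ⌈·⌉ = 171
j=5: r + 4k = 217.114222… → ⌈·⌉ = 218
j=6: r + 5k = 264.169777… → ⌈·⌉ = 265
j=7: r + 6k = 311.225333… → ⌈·⌉ = 312
j=8: r + 7k = 358.280888… → ⌈·⌉ = 359
j=9: r + 8k = 405.336444… → ⌈·⌉ = 406
j=10: r + 9k = 452.392 → ⌈·⌉ = 453
j=11: r + 10k = 499.447555… → ⌈·⌉ = 500
j=12: r + 11k = 546.503111… → ⌈·⌉ = 547
j=13: r + 12k = 593.558666… → ⌈·⌉ = 594
j=14: r + 13k = 640.614222… → ⌈·⌉ = 641
j=15: r + 14k = 687.669777… → ⌈·⌉ = 688
j=16: r + 15k = 734.725333… → ⌈·⌉ = 735
j=17: r + 16k = 781.780888… → ⌈·⌉ = 782
j=18: r + 17k = 828.836444… → ⌈·⌉ = 829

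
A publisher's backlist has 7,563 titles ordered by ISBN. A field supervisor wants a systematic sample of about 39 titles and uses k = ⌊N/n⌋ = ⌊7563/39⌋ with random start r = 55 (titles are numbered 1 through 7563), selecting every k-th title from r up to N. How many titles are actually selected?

39

k = ⌊7563/39⌋ = 193
Achieved size = ⌊(7563 − 55)/193⌋ + 1 = ⌊7508/193⌋ + 1 = 38 + 1 = 39
(last selection: 55 + 38×193 = 7389 ≤ 7563; next would be 7582 > 7563)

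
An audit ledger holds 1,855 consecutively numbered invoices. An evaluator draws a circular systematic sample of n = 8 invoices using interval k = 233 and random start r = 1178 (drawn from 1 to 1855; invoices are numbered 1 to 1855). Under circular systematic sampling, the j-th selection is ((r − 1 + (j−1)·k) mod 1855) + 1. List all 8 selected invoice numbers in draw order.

1178, 1411, 1644, 22, 255, 488, 721, 954

Selection 1: 1178
Selection 2: 1178 + 233 = 1411
Selection 3: 1411 + 233 = 1644
Selection 4: 1644 + 233 = 1877 → 1877 − 1855 = 22
Selection 5: 22 + 233 = 255
Selection 6: 255 + 233 = 488
Selection 7: 488 + 233 = 721
Selection 8: 721 + 233 = 954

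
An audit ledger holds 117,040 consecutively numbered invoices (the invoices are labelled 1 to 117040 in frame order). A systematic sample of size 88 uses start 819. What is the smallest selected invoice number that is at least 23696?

24759

k = 117040/88 = 1330
Steps past start: ⌈(23696 − 819)/1330⌉ = ⌈22877/1330⌉ = 18
Selected invoice: 819 + 18×1330 = 24759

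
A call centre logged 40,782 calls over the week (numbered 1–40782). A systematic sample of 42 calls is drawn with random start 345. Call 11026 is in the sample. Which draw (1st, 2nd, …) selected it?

12

k = 40782/42 = 971
position = (11026 − 345)/971 + 1 = 10681/971 + 1 = 11 + 1 = 12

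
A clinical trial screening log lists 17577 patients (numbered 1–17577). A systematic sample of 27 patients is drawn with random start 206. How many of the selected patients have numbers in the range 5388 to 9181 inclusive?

k = 17577/27 = 651
First selection ≥ 5388: 206 + ⌈(5388−206)/651⌉·651 = 206 + 8×651 = 5414
Last selection ≤ 9181: 206 + ⌊(9181−206)/651⌋·651 = 206 + 13×651 = 8669
Count = 13 − 8 + 1 = 6

6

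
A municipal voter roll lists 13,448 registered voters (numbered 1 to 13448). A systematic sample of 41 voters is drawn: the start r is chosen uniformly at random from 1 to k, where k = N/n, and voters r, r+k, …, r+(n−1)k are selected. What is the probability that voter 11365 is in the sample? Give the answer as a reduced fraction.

1/328

k = 13448/41 = 328.
Voter 11365 is selected iff r ≡ 11365 (mod 328); exactly one such r in {1,…,328}.
Inclusion probability = 1/328.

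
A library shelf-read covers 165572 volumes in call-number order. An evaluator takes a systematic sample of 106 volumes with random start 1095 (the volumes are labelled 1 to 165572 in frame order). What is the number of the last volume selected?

165105

k = 165572/106 = 1562
106th selection = r + (106−1)·k = 1095 + 105×1562 = 1095 + 164010 = 165105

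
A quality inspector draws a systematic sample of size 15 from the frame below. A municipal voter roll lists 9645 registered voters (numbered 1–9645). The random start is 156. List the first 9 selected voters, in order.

156, 799, 1442, 2085, 2728, 3371, 4014, 4657, 5300

k = N/n = 9645/15 = 643
voter 1: 156
voter 2: 156 + 643 = 799
voter 3: 799 + 643 = 1442
voter 4: 1442 + 643 = 2085
voter 5: 2085 + 643 = 2728
voter 6: 2728 + 643 = 3371
voter 7: 3371 + 643 = 4014
voter 8: 4014 + 643 = 4657
voter 9: 4657 + 643 = 5300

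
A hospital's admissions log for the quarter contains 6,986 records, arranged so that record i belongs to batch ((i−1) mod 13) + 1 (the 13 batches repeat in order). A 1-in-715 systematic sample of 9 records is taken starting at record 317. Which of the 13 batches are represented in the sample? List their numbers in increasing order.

Consecutive selections differ by k = 715, so their batch numbers differ by 715 mod 13 = 0.
gcd(715, 13) = 13, so the sample visits 13/13 = 1 distinct residues mod 13.
Start 317 is batch 5; the batches hit are 5.

5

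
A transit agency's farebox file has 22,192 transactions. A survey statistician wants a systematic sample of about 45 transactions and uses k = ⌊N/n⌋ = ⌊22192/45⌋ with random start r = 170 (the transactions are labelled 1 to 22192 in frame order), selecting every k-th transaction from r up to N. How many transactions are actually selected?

45

k = ⌊22192/45⌋ = 493
Achieved size = ⌊(22192 − 170)/493⌋ + 1 = ⌊22022/493⌋ + 1 = 44 + 1 = 45
(last selection: 170 + 44×493 = 21862 ≤ 22192; next would be 22355 > 22192)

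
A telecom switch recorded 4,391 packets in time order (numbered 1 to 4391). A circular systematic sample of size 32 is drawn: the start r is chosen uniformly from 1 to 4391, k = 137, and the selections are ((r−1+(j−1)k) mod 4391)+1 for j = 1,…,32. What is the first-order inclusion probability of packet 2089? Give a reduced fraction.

32/4391

For each position j, as r ranges over 1…4391 the j-th selection hits every packet exactly once, so packet 2089 is selected for exactly 32 of the 4391 starts.
Inclusion probability = 32/4391.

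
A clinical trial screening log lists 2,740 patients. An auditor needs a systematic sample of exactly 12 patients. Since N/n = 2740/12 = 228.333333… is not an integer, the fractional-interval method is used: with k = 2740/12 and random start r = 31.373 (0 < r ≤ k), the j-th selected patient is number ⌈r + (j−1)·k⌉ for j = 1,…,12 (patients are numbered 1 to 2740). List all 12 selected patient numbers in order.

32, 260, 489, 717, 945, 1174, 1402, 1630, 1859, 2087, 2315, 2544

j=1: r + 0k = 31.373 → ⌈·⌉ = 32
j=2: r + 1k = 259.706333… → ⌈·⌉ = 260
j=3: r + 2k = 488.039666… → ⌈·⌉ = 489
j=4: r + 3k = 716.373 → ⌈·⌉ = 717
j=5: r + 4k = 944.706333… → ⌈·⌉ = 945
j=6: r + 5k = 1173.039666… → ⌈·⌉ = 1174
j=7: r + 6k = 1401.373 → ⌈·⌉ = 1402
j=8: r + 7k = 1629.706333… → ⌈·⌉ = 1630
j=9: r + 8k = 1858.039666… → ⌈·⌉ = 1859
j=10: r + 9k = 2086.373 → ⌈·⌉ = 2087
j=11: r + 10k = 2314.706333… → ⌈·⌉ = 2315
j=12: r + 11k = 2543.039666… → ⌈·⌉ = 2544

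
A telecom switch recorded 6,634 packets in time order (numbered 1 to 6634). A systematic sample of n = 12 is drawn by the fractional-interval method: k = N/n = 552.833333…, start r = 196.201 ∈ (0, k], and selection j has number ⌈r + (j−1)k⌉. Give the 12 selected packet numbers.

j=1: r + 0k = 196.201 → ⌈·⌉ = 197
j=2: r + 1k = 749.034333… → ⌈·⌉ = 750
j=3: r + 2k = 1301.867666… → ⌈·⌉ = 1302
j=4: r + 3k = 1854.701 → ⌈·⌉ = 1855
j=5: r + 4k = 2407.534333… → ⌈·⌉ = 2408
j=6: r + 5k = 2960.367666… → ⌈·⌉ = 2961
j=7: r + 6k = 3513.201 → ⌈·⌉ = 3514
j=8: r + 7k = 4066.034333… → ⌈·⌉ = 4067
j=9: r + 8k = 4618.867666… → ⌈·⌉ = 4619
j=10: r + 9k = 5171.701 → ⌈·⌉ = 5172
j=11: r + 10k = 5724.534333… → ⌈·⌉ = 5725
j=12: r + 11k = 6277.367666… → ⌈·⌉ = 6278

197, 750, 1302, 1855, 2408, 2961, 3514, 4067, 4619, 5172, 5725, 6278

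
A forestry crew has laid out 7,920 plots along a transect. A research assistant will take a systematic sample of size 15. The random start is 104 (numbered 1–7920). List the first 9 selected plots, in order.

k = N/n = 7920/15 = 528
plot 1: 104
plot 2: 104 + 528 = 632
plot 3: 632 + 528 = 1160
plot 4: 1160 + 528 = 1688
plot 5: 1688 + 528 = 2216
plot 6: 2216 + 528 = 2744
plot 7: 2744 + 528 = 3272
plot 8: 3272 + 528 = 3800
plot 9: 3800 + 528 = 4328

104, 632, 1160, 1688, 2216, 2744, 3272, 3800, 4328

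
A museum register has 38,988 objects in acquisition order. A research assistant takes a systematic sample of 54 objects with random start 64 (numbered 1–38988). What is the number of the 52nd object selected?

36886

k = 38988/54 = 722
52nd selection = r + (52−1)·k = 64 + 51×722 = 64 + 36822 = 36886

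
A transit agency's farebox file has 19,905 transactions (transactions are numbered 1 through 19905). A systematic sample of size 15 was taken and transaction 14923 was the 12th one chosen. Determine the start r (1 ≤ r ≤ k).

k = 19905/15 = 1327
r = 14923 − (12−1)×1327 = 14923 − 14597 = 326

326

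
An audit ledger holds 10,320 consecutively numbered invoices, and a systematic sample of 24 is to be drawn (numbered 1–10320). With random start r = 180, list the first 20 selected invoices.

k = N/n = 10320/24 = 430
invoice 1: 180
invoice 2: 180 + 430 = 610
invoice 3: 610 + 430 = 1040
invoice 4: 1040 + 430 = 1470
invoice 5: 1470 + 430 = 1900
invoice 6: 1900 + 430 = 2330
invoice 7: 2330 + 430 = 2760
invoice 8: 2760 + 430 = 3190
invoice 9: 3190 + 430 = 3620
invoice 10: 3620 + 430 = 4050
invoice 11: 4050 + 430 = 4480
invoice 12: 4480 + 430 = 4910
invoice 13: 4910 + 430 = 5340
invoice 14: 5340 + 430 = 5770
invoice 15: 5770 + 430 = 6200
invoice 16: 6200 + 430 = 6630
invoice 17: 6630 + 430 = 7060
invoice 18: 7060 + 430 = 7490
invoice 19: 7490 + 430 = 7920
invoice 20: 7920 + 430 = 8350

180, 610, 1040, 1470, 1900, 2330, 2760, 3190, 3620, 4050, 4480, 4910, 5340, 5770, 6200, 6630, 7060, 7490, 7920, 8350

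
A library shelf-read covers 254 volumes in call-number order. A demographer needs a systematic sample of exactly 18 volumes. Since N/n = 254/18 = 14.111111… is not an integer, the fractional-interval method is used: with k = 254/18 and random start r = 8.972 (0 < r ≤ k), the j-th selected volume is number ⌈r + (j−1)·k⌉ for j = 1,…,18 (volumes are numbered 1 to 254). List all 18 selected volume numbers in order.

j=1: r + 0k = 8.972 → ⌈·⌉ = 9
j=2: r + 1k = 23.083111… → ⌈·⌉ = 24
j=3: r + 2k = 37.194222… → ⌈·⌉ = 38
j=4: r + 3k = 51.305333… → ⌈·⌉ = 52
j=5: r + 4k = 65.416444… → ⌈·⌉ = 66
j=6: r + 5k = 79.527555… → ⌈·⌉ = 80
j=7: r + 6k = 93.638666… → ⌈·⌉ = 94
j=8: r + 7k = 107.749777… → ⌈·⌉ = 108
j=9: r + 8k = 121.860888… → ⌈·⌉ = 122
j=10: r + 9k = 135.972 → ⌈·⌉ = 136
j=11: r + 10k = 150.083111… → ⌈·⌉ = 151
j=12: r + 11k = 164.194222… → ⌈·⌉ = 165
j=13: r + 12k = 178.305333… → ⌈·⌉ = 179
j=14: r + 13k = 192.416444… → ⌈·⌉ = 193
j=15: r + 14k = 206.527555… → ⌈·⌉ = 207
j=16: r + 15k = 220.638666… → ⌈·⌉ = 221
j=17: r + 16k = 234.749777… → ⌈·⌉ = 235
j=18: r + 17k = 248.860888… → ⌈·⌉ = 249

9, 24, 38, 52, 66, 80, 94, 108, 122, 136, 151, 165, 179, 193, 207, 221, 235, 249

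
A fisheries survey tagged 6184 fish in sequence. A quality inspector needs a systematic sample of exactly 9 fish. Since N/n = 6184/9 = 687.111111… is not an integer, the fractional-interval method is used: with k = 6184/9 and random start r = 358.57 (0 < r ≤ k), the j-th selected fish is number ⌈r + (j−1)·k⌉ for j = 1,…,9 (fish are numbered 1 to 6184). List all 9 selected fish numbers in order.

359, 1046, 1733, 2420, 3108, 3795, 4482, 5169, 5856

j=1: r + 0k = 358.57 → ⌈·⌉ = 359
j=2: r + 1k = 1045.681111… → ⌈·⌉ = 1046
j=3: r + 2k = 1732.792222… → ⌈·⌉ = 1733
j=4: r + 3k = 2419.903333… → ⌈·⌉ = 2420
j=5: r + 4k = 3107.014444… → ⌈·⌉ = 3108
j=6: r + 5k = 3794.125555… → ⌈·⌉ = 3795
j=7: r + 6k = 4481.236666… → ⌈·⌉ = 4482
j=8: r + 7k = 5168.347777… → ⌈·⌉ = 5169
j=9: r + 8k = 5855.458888… → ⌈·⌉ = 5856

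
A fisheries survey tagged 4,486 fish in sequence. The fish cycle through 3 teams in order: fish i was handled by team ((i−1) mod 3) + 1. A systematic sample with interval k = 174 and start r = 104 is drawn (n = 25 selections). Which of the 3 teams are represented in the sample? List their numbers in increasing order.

Consecutive selections differ by k = 174, so their team numbers differ by 174 mod 3 = 0.
gcd(174, 3) = 3, so the sample visits 3/3 = 1 distinct residues mod 3.
Start 104 is team 2; the teams hit are 2.

2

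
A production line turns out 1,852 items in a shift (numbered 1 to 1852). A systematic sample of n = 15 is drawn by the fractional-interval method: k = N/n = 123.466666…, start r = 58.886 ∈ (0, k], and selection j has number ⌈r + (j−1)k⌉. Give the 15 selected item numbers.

59, 183, 306, 430, 553, 677, 800, 924, 1047, 1171, 1294, 1418, 1541, 1664, 1788

j=1: r + 0k = 58.886 → ⌈·⌉ = 59
j=2: r + 1k = 182.352666… → ⌈·⌉ = 183
j=3: r + 2k = 305.819333… → ⌈·⌉ = 306
j=4: r + 3k = 429.286 → ⌈·⌉ = 430
j=5: r + 4k = 552.752666… → ⌈·⌉ = 553
j=6: r + 5k = 676.219333… → ⌈·⌉ = 677
j=7: r + 6k = 799.686 → ⌈·⌉ = 800
j=8: r + 7k = 923.152666… → ⌈·⌉ = 924
j=9: r + 8k = 1046.619333… → ⌈·⌉ = 1047
j=10: r + 9k = 1170.086 → ⌈·⌉ = 1171
j=11: r + 10k = 1293.552666… → ⌈·⌉ = 1294
j=12: r + 11k = 1417.019333… → ⌈·⌉ = 1418
j=13: r + 12k = 1540.486 → ⌈·⌉ = 1541
j=14: r + 13k = 1663.952666… → ⌈·⌉ = 1664
j=15: r + 14k = 1787.419333… → ⌈·⌉ = 1788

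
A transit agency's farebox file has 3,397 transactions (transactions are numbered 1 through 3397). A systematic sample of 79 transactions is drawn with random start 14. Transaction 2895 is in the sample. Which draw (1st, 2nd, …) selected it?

68

k = 3397/79 = 43
position = (2895 − 14)/43 + 1 = 2881/43 + 1 = 67 + 1 = 68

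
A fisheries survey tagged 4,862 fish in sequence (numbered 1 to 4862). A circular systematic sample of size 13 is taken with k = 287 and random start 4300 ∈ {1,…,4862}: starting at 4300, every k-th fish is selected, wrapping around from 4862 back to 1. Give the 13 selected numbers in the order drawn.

4300, 4587, 12, 299, 586, 873, 1160, 1447, 1734, 2021, 2308, 2595, 2882

Selection 1: 4300
Selection 2: 4300 + 287 = 4587
Selection 3: 4587 + 287 = 4874 → 4874 − 4862 = 12
Selection 4: 12 + 287 = 299
Selection 5: 299 + 287 = 586
Selection 6: 586 + 287 = 873
Selection 7: 873 + 287 = 1160
Selection 8: 1160 + 287 = 1447
Selection 9: 1447 + 287 = 1734
Selection 10: 1734 + 287 = 2021
Selection 11: 2021 + 287 = 2308
Selection 12: 2308 + 287 = 2595
Selection 13: 2595 + 287 = 2882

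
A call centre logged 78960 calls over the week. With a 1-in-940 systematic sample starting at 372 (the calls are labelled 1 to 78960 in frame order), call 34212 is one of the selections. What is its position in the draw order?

k = 940
position = (34212 − 372)/940 + 1 = 33840/940 + 1 = 36 + 1 = 37

37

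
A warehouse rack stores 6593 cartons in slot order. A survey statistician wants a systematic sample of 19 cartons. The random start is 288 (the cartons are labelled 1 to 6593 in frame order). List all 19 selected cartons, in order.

k = N/n = 6593/19 = 347
carton 1: 288
carton 2: 288 + 347 = 635
carton 3: 635 + 347 = 982
carton 4: 982 + 347 = 1329
carton 5: 1329 + 347 = 1676
carton 6: 1676 + 347 = 2023
carton 7: 2023 + 347 = 2370
carton 8: 2370 + 347 = 2717
carton 9: 2717 + 347 = 3064
carton 10: 3064 + 347 = 3411
carton 11: 3411 + 347 = 3758
carton 12: 3758 + 347 = 4105
carton 13: 4105 + 347 = 4452
carton 14: 4452 + 347 = 4799
carton 15: 4799 + 347 = 5146
carton 16: 5146 + 347 = 5493
carton 17: 5493 + 347 = 5840
carton 18: 5840 + 347 = 6187
carton 19: 6187 + 347 = 6534

288, 635, 982, 1329, 1676, 2023, 2370, 2717, 3064, 3411, 3758, 4105, 4452, 4799, 5146, 5493, 5840, 6187, 6534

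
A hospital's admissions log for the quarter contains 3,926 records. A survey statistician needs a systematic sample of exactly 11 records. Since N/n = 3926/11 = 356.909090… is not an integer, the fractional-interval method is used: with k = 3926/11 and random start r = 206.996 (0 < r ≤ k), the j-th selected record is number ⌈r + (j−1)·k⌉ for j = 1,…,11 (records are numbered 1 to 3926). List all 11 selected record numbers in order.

207, 564, 921, 1278, 1635, 1992, 2349, 2706, 3063, 3420, 3777

j=1: r + 0k = 206.996 → ⌈·⌉ = 207
j=2: r + 1k = 563.905090… → ⌈·⌉ = 564
j=3: r + 2k = 920.814181… → ⌈·⌉ = 921
j=4: r + 3k = 1277.723272… → ⌈·⌉ = 1278
j=5: r + 4k = 1634.632363… → ⌈·⌉ = 1635
j=6: r + 5k = 1991.541454… → ⌈·⌉ = 1992
j=7: r + 6k = 2348.450545… → ⌈·⌉ = 2349
j=8: r + 7k = 2705.359636… → ⌈·⌉ = 2706
j=9: r + 8k = 3062.268727… → ⌈·⌉ = 3063
j=10: r + 9k = 3419.177818… → ⌈·⌉ = 3420
j=11: r + 10k = 3776.086909… → ⌈·⌉ = 3777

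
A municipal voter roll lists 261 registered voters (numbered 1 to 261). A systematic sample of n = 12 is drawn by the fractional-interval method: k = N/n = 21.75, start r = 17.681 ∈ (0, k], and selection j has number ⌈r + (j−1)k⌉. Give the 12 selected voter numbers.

j=1: r + 0k = 17.681 → ⌈·⌉ = 18
j=2: r + 1k = 39.431 → ⌈·⌉ = 40
j=3: r + 2k = 61.181 → ⌈·⌉ = 62
j=4: r + 3k = 82.931 → ⌈·⌉ = 83
j=5: r + 4k = 104.681 → ⌈·⌉ = 105
j=6: r + 5k = 126.431 → ⌈·⌉ = 127
j=7: r + 6k = 148.181 → ⌈·⌉ = 149
j=8: r + 7k = 169.931 → ⌈·⌉ = 170
j=9: r + 8k = 191.681 → ⌈·⌉ = 192
j=10: r + 9k = 213.431 → ⌈·⌉ = 214
j=11: r + 10k = 235.181 → ⌈·⌉ = 236
j=12: r + 11k = 256.931 → ⌈·⌉ = 257

18, 40, 62, 83, 105, 127, 149, 170, 192, 214, 236, 257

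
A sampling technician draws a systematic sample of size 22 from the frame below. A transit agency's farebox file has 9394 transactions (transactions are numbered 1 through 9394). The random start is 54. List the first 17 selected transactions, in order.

54, 481, 908, 1335, 1762, 2189, 2616, 3043, 3470, 3897, 4324, 4751, 5178, 5605, 6032, 6459, 6886

k = N/n = 9394/22 = 427
transaction 1: 54
transaction 2: 54 + 427 = 481
transaction 3: 481 + 427 = 908
transaction 4: 908 + 427 = 1335
transaction 5: 1335 + 427 = 1762
transaction 6: 1762 + 427 = 2189
transaction 7: 2189 + 427 = 2616
transaction 8: 2616 + 427 = 3043
transaction 9: 3043 + 427 = 3470
transaction 10: 3470 + 427 = 3897
transaction 11: 3897 + 427 = 4324
transaction 12: 4324 + 427 = 4751
transaction 13: 4751 + 427 = 5178
transaction 14: 5178 + 427 = 5605
transaction 15: 5605 + 427 = 6032
transaction 16: 6032 + 427 = 6459
transaction 17: 6459 + 427 = 6886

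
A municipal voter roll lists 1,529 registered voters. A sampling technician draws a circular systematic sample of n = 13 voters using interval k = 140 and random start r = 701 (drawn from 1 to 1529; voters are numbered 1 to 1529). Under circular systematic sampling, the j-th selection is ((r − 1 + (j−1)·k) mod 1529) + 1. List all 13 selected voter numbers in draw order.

Selection 1: 701
Selection 2: 701 + 140 = 841
Selection 3: 841 + 140 = 981
Selection 4: 981 + 140 = 1121
Selection 5: 1121 + 140 = 1261
Selection 6: 1261 + 140 = 1401
Selection 7: 1401 + 140 = 1541 → 1541 − 1529 = 12
Selection 8: 12 + 140 = 152
Selection 9: 152 + 140 = 292
Selection 10: 292 + 140 = 432
Selection 11: 432 + 140 = 572
Selection 12: 572 + 140 = 712
Selection 13: 712 + 140 = 852

701, 841, 981, 1121, 1261, 1401, 12, 152, 292, 432, 572, 712, 852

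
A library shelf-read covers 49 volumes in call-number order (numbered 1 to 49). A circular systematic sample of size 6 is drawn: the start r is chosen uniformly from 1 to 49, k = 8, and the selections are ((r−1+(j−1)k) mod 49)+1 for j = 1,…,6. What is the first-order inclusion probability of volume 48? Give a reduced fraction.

For each position j, as r ranges over 1…49 the j-th selection hits every volume exactly once, so volume 48 is selected for exactly 6 of the 49 starts.
Inclusion probability = 6/49.

6/49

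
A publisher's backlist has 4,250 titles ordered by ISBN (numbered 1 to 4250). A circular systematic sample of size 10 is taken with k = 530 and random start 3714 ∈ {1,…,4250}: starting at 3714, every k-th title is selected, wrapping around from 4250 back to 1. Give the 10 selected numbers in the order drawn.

3714, 4244, 524, 1054, 1584, 2114, 2644, 3174, 3704, 4234

Selection 1: 3714
Selection 2: 3714 + 530 = 4244
Selection 3: 4244 + 530 = 4774 → 4774 − 4250 = 524
Selection 4: 524 + 530 = 1054
Selection 5: 1054 + 530 = 1584
Selection 6: 1584 + 530 = 2114
Selection 7: 2114 + 530 = 2644
Selection 8: 2644 + 530 = 3174
Selection 9: 3174 + 530 = 3704
Selection 10: 3704 + 530 = 4234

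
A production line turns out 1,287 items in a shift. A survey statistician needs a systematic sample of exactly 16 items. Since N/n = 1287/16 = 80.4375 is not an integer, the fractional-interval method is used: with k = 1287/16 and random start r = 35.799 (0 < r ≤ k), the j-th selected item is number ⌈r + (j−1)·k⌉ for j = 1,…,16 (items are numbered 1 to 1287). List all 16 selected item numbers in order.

j=1: r + 0k = 35.799 → ⌈·⌉ = 36
j=2: r + 1k = 116.2365 → ⌈·⌉ = 117
j=3: r + 2k = 196.674 → ⌈·⌉ = 197
j=4: r + 3k = 277.1115 → ⌈·⌉ = 278
j=5: r + 4k = 357.549 → ⌈·⌉ = 358
j=6: r + 5k = 437.9865 → ⌈·⌉ = 438
j=7: r + 6k = 518.424 → ⌈·⌉ = 519
j=8: r + 7k = 598.8615 → ⌈·⌉ = 599
j=9: r + 8k = 679.299 → ⌈·⌉ = 680
j=10: r + 9k = 759.7365 → ⌈·⌉ = 760
j=11: r + 10k = 840.174 → ⌈·⌉ = 841
j=12: r + 11k = 920.6115 → ⌈·⌉ = 921
j=13: r + 12k = 1001.049 → ⌈·⌉ = 1002
j=14: r + 13k = 1081.4865 → ⌈·⌉ = 1082
j=15: r + 14k = 1161.924 → ⌈·⌉ = 1162
j=16: r + 15k = 1242.3615 → ⌈·⌉ = 1243

36, 117, 197, 278, 358, 438, 519, 599, 680, 760, 841, 921, 1002, 1082, 1162, 1243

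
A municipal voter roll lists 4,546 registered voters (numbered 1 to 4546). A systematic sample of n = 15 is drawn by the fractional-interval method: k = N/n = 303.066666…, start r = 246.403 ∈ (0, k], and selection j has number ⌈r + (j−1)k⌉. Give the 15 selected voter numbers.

247, 550, 853, 1156, 1459, 1762, 2065, 2368, 2671, 2975, 3278, 3581, 3884, 4187, 4490

j=1: r + 0k = 246.403 → ⌈·⌉ = 247
j=2: r + 1k = 549.469666… → ⌈·⌉ = 550
j=3: r + 2k = 852.536333… → ⌈·⌉ = 853
j=4: r + 3k = 1155.603 → ⌈·⌉ = 1156
j=5: r + 4k = 1458.669666… → ⌈·⌉ = 1459
j=6: r + 5k = 1761.736333… → ⌈·⌉ = 1762
j=7: r + 6k = 2064.803 → ⌈·⌉ = 2065
j=8: r + 7k = 2367.869666… → ⌈·⌉ = 2368
j=9: r + 8k = 2670.936333… → ⌈·⌉ = 2671
j=10: r + 9k = 2974.003 → ⌈·⌉ = 2975
j=11: r + 10k = 3277.069666… → ⌈·⌉ = 3278
j=12: r + 11k = 3580.136333… → ⌈·⌉ = 3581
j=13: r + 12k = 3883.203 → ⌈·⌉ = 3884
j=14: r + 13k = 4186.269666… → ⌈·⌉ = 4187
j=15: r + 14k = 4489.336333… → ⌈·⌉ = 4490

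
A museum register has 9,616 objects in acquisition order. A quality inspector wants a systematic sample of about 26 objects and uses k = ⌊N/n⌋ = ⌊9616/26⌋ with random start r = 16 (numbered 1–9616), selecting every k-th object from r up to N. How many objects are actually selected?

k = ⌊9616/26⌋ = 369
Achieved size = ⌊(9616 − 16)/369⌋ + 1 = ⌊9600/369⌋ + 1 = 26 + 1 = 27
(last selection: 16 + 26×369 = 9610 ≤ 9616; next would be 9979 > 9616)

27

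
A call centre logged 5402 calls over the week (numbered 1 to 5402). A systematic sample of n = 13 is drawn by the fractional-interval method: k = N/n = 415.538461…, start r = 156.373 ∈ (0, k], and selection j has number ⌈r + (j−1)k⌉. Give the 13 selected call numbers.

j=1: r + 0k = 156.373 → ⌈·⌉ = 157
j=2: r + 1k = 571.911461… → ⌈·⌉ = 572
j=3: r + 2k = 987.449923… → ⌈·⌉ = 988
j=4: r + 3k = 1402.988384… → ⌈·⌉ = 1403
j=5: r + 4k = 1818.526846… → ⌈·⌉ = 1819
j=6: r + 5k = 2234.065307… → ⌈·⌉ = 2235
j=7: r + 6k = 2649.603769… → ⌈·⌉ = 2650
j=8: r + 7k = 3065.142230… → ⌈·⌉ = 3066
j=9: r + 8k = 3480.680692… → ⌈·⌉ = 3481
j=10: r + 9k = 3896.219153… → ⌈·⌉ = 3897
j=11: r + 10k = 4311.757615… → ⌈·⌉ = 4312
j=12: r + 11k = 4727.296076… → ⌈·⌉ = 4728
j=13: r + 12k = 5142.834538… → ⌈·⌉ = 5143

157, 572, 988, 1403, 1819, 2235, 2650, 3066, 3481, 3897, 4312, 4728, 5143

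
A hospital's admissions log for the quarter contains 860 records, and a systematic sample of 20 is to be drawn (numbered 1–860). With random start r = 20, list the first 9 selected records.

k = N/n = 860/20 = 43
record 1: 20
record 2: 20 + 43 = 63
record 3: 63 + 43 = 106
record 4: 106 + 43 = 149
record 5: 149 + 43 = 192
record 6: 192 + 43 = 235
record 7: 235 + 43 = 278
record 8: 278 + 43 = 321
record 9: 321 + 43 = 364

20, 63, 106, 149, 192, 235, 278, 321, 364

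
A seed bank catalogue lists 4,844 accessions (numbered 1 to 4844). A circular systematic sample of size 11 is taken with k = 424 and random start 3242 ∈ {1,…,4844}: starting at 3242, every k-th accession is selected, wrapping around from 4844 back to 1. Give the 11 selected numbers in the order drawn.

3242, 3666, 4090, 4514, 94, 518, 942, 1366, 1790, 2214, 2638

Selection 1: 3242
Selection 2: 3242 + 424 = 3666
Selection 3: 3666 + 424 = 4090
Selection 4: 4090 + 424 = 4514
Selection 5: 4514 + 424 = 4938 → 4938 − 4844 = 94
Selection 6: 94 + 424 = 518
Selection 7: 518 + 424 = 942
Selection 8: 942 + 424 = 1366
Selection 9: 1366 + 424 = 1790
Selection 10: 1790 + 424 = 2214
Selection 11: 2214 + 424 = 2638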